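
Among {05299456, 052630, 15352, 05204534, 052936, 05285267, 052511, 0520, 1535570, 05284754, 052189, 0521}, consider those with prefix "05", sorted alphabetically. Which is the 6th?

Filter for "05…" and sort: "0520", "05204534", "0521", "052189", "052511", "052630", "05284754", "05285267", "052936", "05299456"
The 6th is 052630.

052630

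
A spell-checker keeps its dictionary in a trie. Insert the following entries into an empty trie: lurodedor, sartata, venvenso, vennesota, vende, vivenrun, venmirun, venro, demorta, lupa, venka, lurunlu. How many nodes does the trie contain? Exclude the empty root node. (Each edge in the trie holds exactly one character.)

Insert word by word; a character creates a node only if that edge doesn't already exist:
  "lurodedor" → 9 new (l, u, r, o, d, e, d, o, r)
  "sartata" → 7 new (s, a, r, t, a, t, a)
  "venvenso" → 8 new (v, e, n, v, e, n, s, o)
  "vennesota" → prefix "ven" already present; 6 new (n, e, s, o, t, a)
  "vende" → prefix "ven" already present; 2 new (d, e)
  "vivenrun" → prefix "v" already present; 7 new (i, v, e, n, r, u, n)
  "venmirun" → prefix "ven" already present; 5 new (m, i, r, u, n)
  "venro" → prefix "ven" already present; 2 new (r, o)
  "demorta" → 7 new (d, e, m, o, r, t, a)
  "lupa" → prefix "lu" already present; 2 new (p, a)
  "venka" → prefix "ven" already present; 2 new (k, a)
  "lurunlu" → prefix "lur" already present; 4 new (u, n, l, u)
Total nodes = 9 + 7 + 8 + 6 + 2 + 7 + 5 + 2 + 7 + 2 + 2 + 4 = 61

61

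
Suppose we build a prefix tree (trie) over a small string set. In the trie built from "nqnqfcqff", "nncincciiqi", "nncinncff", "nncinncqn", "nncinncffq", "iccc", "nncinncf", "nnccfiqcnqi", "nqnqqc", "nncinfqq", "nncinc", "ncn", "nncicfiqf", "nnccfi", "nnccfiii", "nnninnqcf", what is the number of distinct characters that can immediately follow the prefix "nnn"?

Follow the path "nnn" to its node, then look at its outgoing edges.
Characters that immediately follow "nnn" among the stored strings: {i}.
That node has 1 child edge.

1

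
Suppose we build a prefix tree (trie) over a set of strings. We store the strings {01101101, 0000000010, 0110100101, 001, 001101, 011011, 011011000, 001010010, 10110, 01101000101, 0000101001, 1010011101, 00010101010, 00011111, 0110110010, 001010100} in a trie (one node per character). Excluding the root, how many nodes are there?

Count nodes per top-level branch (shared prefixes stored once):
  '0'-branch (0000000010, 0000101001, 00010101010, 00011111, 001, 001010010, 001010100, 001101, 01101000101, 0110100101, 011011, 011011000, 0110110010, 01101101): 61 nodes
  '1'-branch (1010011101, 10110): 12 nodes
Sum: 73

73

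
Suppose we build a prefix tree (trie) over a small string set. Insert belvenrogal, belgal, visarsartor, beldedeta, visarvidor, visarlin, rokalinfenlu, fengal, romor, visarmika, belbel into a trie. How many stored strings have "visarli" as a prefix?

1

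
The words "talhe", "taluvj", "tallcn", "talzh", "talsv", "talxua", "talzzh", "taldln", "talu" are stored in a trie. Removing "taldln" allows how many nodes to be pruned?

A node on "taldln"'s path can go only if nothing else ends at it or branches off below it.
The suffix "dln" (3 nodes) is used only by "taldln"; the node for "tal" still has the child "h", so pruning stops there.
Nodes removed: 3

3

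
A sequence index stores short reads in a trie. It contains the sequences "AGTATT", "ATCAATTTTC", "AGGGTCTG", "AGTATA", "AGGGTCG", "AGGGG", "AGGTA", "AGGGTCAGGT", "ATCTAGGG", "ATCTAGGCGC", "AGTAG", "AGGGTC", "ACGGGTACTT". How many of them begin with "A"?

13

Traverse to the node for "A", then collect every word in that subtree.
Matches: "ACGGGTACTT", "AGGGG", "AGGGTC", "AGGGTCAGGT", "AGGGTCG", "AGGGTCTG", "AGGTA", "AGTAG", "AGTATA", "AGTATT", "ATCAATTTTC", "ATCTAGGCGC", "ATCTAGGG"
Count: 13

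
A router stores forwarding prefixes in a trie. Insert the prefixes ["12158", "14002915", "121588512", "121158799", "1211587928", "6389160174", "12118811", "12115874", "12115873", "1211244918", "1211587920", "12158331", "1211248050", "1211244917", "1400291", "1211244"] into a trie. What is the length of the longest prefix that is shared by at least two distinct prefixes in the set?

9

Equivalently: take the maximum, over all pairs, of their longest common prefix length.
"1211244917" and "1211244918" agree on "121124491" (9 characters) before diverging; nothing deeper is shared.
Longest shared-prefix length: 9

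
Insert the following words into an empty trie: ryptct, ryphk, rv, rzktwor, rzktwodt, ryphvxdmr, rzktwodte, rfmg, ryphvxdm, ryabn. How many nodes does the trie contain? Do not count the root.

29

Trace insertions, counting only characters that open a new branch:
  "ryptct" → 6 new (r, y, p, t, c, t)
  "ryphk" → prefix "ryp" already present; 2 new (h, k)
  "rv" → prefix "r" already present; 1 new (v)
  "rzktwor" → prefix "r" already present; 6 new (z, k, t, w, o, r)
  "rzktwodt" → prefix "rzktwo" already present; 2 new (d, t)
  "ryphvxdmr" → prefix "ryph" already present; 5 new (v, x, d, m, r)
  "rzktwodte" → prefix "rzktwodt" already present; 1 new (e)
  "rfmg" → prefix "r" already present; 3 new (f, m, g)
  "ryphvxdm" → prefix "ryphvxdm" already present; 0 new (none)
  "ryabn" → prefix "ry" already present; 3 new (a, b, n)
Total nodes = 6 + 2 + 1 + 6 + 2 + 5 + 1 + 3 + 0 + 3 = 29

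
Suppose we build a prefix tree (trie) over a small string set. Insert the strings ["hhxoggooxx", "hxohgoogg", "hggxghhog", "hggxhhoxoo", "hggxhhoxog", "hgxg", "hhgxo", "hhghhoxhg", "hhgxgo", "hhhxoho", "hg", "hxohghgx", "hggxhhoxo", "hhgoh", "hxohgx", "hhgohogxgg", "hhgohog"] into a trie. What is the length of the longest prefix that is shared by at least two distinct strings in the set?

9

Look for the deepest trie node that still has at least two words in its subtree.
"hggxhhoxo" and "hggxhhoxog" agree on "hggxhhoxo" (9 characters) before diverging; nothing deeper is shared.
Longest shared-prefix length: 9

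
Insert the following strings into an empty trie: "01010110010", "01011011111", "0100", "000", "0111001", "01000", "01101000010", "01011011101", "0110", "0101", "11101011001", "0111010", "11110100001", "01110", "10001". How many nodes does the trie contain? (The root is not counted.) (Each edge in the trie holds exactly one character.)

62

Insert word by word; a character creates a node only if that edge doesn't already exist:
  "01010110010" → 11 new (0, 1, 0, 1, 0, 1, 1, 0, 0, 1, 0)
  "01011011111" → prefix "0101" already present; 7 new (1, 0, 1, 1, 1, 1, 1)
  "0100" → prefix "010" already present; 1 new (0)
  "000" → prefix "0" already present; 2 new (0, 0)
  "0111001" → prefix "01" already present; 5 new (1, 1, 0, 0, 1)
  "01000" → prefix "0100" already present; 1 new (0)
  "01101000010" → prefix "011" already present; 8 new (0, 1, 0, 0, 0, 0, 1, 0)
  "01011011101" → prefix "010110111" already present; 2 new (0, 1)
  "0110" → prefix "0110" already present; 0 new (none)
  "0101" → prefix "0101" already present; 0 new (none)
  "11101011001" → 11 new (1, 1, 1, 0, 1, 0, 1, 1, 0, 0, 1)
  "0111010" → prefix "01110" already present; 2 new (1, 0)
  "11110100001" → prefix "111" already present; 8 new (1, 0, 1, 0, 0, 0, 0, 1)
  "01110" → prefix "01110" already present; 0 new (none)
  "10001" → prefix "1" already present; 4 new (0, 0, 0, 1)
Total nodes = 11 + 7 + 1 + 2 + 5 + 1 + 8 + 2 + 0 + 0 + 11 + 2 + 8 + 0 + 4 = 62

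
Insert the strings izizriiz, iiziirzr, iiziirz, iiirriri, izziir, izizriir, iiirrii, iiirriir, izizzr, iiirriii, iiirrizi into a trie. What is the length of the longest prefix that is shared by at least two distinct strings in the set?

7

The deepest shared node is where two words last agree before diverging.
e.g. "iiirrii" and "iiirriii" share the prefix "iiirrii" of length 7; no pair shares a longer one.
Longest shared-prefix length: 7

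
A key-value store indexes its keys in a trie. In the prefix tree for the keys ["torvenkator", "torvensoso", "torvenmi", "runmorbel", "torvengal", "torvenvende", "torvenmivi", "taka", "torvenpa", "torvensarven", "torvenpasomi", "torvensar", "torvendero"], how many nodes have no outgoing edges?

A leaf is a node with no children — equivalently, the end of a word that is not a proper prefix of any other stored word.
Those words: "runmorbel", "taka", "torvendero", "torvengal", "torvenkator", "torvenmivi", "torvenpasomi", "torvensarven", "torvensoso", "torvenvende"
Leaf count: 10

10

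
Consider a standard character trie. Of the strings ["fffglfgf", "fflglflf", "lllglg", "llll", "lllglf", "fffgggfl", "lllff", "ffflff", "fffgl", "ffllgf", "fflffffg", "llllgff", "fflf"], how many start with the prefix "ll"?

Traverse to the node for "ll", then collect every word in that subtree.
Words under "ll": lllff, lllglf, lllglg, llll, llllgff
Count: 5

5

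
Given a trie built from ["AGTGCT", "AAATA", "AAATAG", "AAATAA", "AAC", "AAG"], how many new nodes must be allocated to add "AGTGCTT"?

Walking "AGTGCTT" from the root, the first 6 characters ("AGTGCT") follow existing edges; "T" is the first miss.
So 7 − 6 = 1 new nodes.

1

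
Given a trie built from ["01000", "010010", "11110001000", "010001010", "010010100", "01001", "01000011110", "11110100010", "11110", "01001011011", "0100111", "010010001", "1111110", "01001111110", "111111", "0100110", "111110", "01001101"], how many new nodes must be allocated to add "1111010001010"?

The longest prefix of "1111010001010" already in the trie is "11110100010" (length 11).
So 13 − 11 = 2 new nodes.

2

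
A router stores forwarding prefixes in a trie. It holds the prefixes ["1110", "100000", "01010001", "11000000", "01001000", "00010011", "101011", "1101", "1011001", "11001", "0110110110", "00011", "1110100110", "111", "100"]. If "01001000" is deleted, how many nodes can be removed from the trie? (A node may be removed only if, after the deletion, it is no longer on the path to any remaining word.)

A node on "01001000"'s path can go only if nothing else ends at it or branches off below it.
The suffix "01000" (5 nodes) is used only by "01001000"; the node for "010" still has the child "1", so pruning stops there.
Nodes removed: 5

5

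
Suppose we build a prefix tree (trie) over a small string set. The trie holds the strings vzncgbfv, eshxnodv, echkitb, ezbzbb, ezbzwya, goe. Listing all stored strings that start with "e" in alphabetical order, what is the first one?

DFS of the "e" subtree visits, in order: "echkitb", "eshxnodv", "ezbzbb", "ezbzwya"
The 1st is echkitb.

echkitb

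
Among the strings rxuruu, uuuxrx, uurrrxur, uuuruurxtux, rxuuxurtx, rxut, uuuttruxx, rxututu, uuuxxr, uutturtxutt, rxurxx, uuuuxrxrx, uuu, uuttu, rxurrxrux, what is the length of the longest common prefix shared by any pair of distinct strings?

Look for the deepest trie node that still has at least two words in its subtree.
"uuttu" and "uutturtxutt" agree on "uuttu" (5 characters) before diverging; nothing deeper is shared.
Longest shared-prefix length: 5

5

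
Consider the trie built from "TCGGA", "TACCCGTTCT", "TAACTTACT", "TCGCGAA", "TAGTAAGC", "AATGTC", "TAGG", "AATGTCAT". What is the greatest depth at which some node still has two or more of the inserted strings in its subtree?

6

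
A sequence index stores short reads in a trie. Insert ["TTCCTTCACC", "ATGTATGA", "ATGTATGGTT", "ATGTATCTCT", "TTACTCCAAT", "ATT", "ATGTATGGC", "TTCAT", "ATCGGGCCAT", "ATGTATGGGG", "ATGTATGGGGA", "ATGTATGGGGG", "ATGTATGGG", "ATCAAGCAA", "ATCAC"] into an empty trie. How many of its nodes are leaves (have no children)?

Leaves are exactly the stored words that no other stored word extends.
Those words: "ATCAAGCAA", "ATCAC", "ATCGGGCCAT", "ATGTATCTCT", "ATGTATGA", "ATGTATGGC", "ATGTATGGGGA", "ATGTATGGGGG", "ATGTATGGTT", "ATT", "TTACTCCAAT", "TTCAT", "TTCCTTCACC"
Leaf count: 13

13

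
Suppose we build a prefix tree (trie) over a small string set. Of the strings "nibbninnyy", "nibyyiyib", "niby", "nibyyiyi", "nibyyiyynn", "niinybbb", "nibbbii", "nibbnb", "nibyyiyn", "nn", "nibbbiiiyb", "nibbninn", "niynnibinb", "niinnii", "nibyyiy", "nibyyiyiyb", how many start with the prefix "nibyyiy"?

Walk to "nibyyiy"; the words in its subtree are exactly those with that prefix.
Matches: "nibyyiy", "nibyyiyi", "nibyyiyib", "nibyyiyiyb", "nibyyiyn", "nibyyiyynn"
Count: 6

6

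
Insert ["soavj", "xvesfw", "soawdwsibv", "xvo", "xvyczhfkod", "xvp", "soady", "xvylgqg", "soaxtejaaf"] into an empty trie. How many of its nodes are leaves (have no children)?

9

A leaf is a node with no children — equivalently, the end of a word that is not a proper prefix of any other stored word.
Those words: "soady", "soavj", "soawdwsibv", "soaxtejaaf", "xvesfw", "xvo", "xvp", "xvyczhfkod", "xvylgqg"
Leaf count: 9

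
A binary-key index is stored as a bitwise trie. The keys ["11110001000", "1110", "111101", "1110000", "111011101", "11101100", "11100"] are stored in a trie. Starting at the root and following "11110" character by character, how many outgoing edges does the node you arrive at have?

2

The children of the "11110" node are the distinct next characters among strings starting with "11110".
Distinct next characters after "11110": 0, 1.
That node has 2 child edges.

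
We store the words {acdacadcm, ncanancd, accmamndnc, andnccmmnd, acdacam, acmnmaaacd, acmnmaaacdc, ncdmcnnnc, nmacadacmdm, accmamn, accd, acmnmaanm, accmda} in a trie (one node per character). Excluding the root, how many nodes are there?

66

Count nodes per top-level branch (shared prefixes stored once):
  'a'-branch (accd, accmamn, accmamndnc, accmda, acdacadcm, acdacam, acmnmaaacd, acmnmaaacdc, acmnmaanm, andnccmmnd): 41 nodes
  'n'-branch (ncanancd, ncdmcnnnc, nmacadacmdm): 25 nodes
Sum: 66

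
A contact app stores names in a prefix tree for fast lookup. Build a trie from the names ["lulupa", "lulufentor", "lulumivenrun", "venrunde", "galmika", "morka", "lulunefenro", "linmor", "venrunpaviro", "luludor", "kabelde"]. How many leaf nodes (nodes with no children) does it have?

A leaf is a node with no children — equivalently, the end of a word that is not a proper prefix of any other stored word.
Those words: "galmika", "kabelde", "linmor", "luludor", "lulufentor", "lulumivenrun", "lulunefenro", "lulupa", "morka", "venrunde", "venrunpaviro"
Leaf count: 11

11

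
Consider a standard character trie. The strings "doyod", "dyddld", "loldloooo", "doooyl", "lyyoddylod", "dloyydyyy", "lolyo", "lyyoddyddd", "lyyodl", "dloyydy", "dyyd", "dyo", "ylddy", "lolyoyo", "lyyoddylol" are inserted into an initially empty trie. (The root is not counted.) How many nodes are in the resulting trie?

Count nodes per top-level branch (shared prefixes stored once):
  'd'-branch (dloyydy, dloyydyyy, doooyl, doyod, dyddld, dyo, dyyd): 25 nodes
  'l'-branch (loldloooo, lolyo, lolyoyo, lyyoddyddd, lyyoddylod, lyyoddylol, lyyodl): 27 nodes
  'y'-branch (ylddy): 5 nodes
Sum: 57

57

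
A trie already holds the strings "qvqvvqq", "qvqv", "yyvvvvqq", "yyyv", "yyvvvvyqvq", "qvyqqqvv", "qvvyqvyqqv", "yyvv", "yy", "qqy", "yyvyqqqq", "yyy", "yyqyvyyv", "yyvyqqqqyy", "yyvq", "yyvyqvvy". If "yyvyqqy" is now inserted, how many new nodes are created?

Walking "yyvyqqy" from the root, the first 6 characters ("yyvyqq") follow existing edges; "y" is the first miss.
Each of the 1 remaining characters creates one node.

1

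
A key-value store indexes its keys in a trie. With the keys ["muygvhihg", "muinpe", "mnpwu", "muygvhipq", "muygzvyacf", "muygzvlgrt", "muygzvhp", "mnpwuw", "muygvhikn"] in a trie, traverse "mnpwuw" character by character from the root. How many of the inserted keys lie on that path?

Walk "mnpwuw" from the root; an end-of-word marker is hit whenever a stored word is a prefix of "mnpwuw".
Prefixes of the query that are stored words: "mnpwu", "mnpwuw"
Count: 2

2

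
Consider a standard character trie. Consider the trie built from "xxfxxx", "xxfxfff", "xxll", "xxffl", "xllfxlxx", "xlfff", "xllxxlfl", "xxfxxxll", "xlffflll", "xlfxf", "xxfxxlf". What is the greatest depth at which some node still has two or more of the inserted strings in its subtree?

6

Equivalently: take the maximum, over all pairs, of their longest common prefix length.
e.g. "xxfxxx" and "xxfxxxll" share the prefix "xxfxxx" of length 6; no pair shares a longer one.
Longest shared-prefix length: 6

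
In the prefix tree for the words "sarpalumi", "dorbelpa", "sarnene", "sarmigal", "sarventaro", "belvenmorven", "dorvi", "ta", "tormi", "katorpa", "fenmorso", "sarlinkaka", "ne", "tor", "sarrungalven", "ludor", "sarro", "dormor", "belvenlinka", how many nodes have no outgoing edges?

18

Leaves are exactly the stored words that no other stored word extends.
Those words: "belvenlinka", "belvenmorven", "dorbelpa", "dormor", "dorvi", "fenmorso", "katorpa", "ludor", "ne", "sarlinkaka", "sarmigal", "sarnene", "sarpalumi", "sarro", "sarrungalven", "sarventaro", "ta", "tormi"
Leaf count: 18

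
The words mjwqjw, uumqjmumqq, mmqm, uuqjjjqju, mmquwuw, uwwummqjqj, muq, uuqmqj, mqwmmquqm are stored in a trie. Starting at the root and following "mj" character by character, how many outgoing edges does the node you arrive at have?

Walk "mj" from the root, arriving at one node.
Characters that immediately follow "mj" among the stored strings: {w}.
That node has 1 child edge.

1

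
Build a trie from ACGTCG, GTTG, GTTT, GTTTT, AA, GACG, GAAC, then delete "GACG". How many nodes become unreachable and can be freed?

A node on "GACG"'s path can go only if nothing else ends at it or branches off below it.
The suffix "CG" (2 nodes) is used only by "GACG"; the node for "GA" still has the child "A", so pruning stops there.
Nodes removed: 2

2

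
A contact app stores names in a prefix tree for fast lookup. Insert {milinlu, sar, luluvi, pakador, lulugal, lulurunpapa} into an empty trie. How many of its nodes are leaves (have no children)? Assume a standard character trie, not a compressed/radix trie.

6

Leaves are exactly the stored words that no other stored word extends.
Those words: "lulugal", "lulurunpapa", "luluvi", "milinlu", "pakador", "sar"
Leaf count: 6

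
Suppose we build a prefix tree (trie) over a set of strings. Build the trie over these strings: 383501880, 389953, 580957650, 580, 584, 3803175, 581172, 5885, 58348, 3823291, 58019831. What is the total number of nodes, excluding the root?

47

Count nodes per top-level branch (shared prefixes stored once):
  '3'-branch (3803175, 3823291, 383501880, 389953): 23 nodes
  '5'-branch (580, 58019831, 580957650, 581172, 58348, 584, 5885): 24 nodes
Sum: 47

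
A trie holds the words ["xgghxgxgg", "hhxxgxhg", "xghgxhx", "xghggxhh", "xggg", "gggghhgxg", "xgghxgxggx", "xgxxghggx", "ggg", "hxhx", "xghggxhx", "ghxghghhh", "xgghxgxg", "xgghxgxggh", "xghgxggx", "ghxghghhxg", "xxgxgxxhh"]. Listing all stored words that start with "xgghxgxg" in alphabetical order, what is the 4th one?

xgghxgxggx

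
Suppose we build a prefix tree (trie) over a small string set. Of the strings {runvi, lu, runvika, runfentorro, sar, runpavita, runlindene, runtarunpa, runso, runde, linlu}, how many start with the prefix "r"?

Traverse to the node for "r", then collect every word in that subtree.
Words under "r": runde, runfentorro, runlindene, runpavita, runso, runtarunpa, runvi, runvika
Count: 8

8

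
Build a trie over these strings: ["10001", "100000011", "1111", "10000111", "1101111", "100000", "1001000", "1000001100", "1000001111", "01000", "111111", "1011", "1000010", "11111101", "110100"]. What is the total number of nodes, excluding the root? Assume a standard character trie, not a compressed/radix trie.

Count nodes per top-level branch (shared prefixes stored once):
  '0'-branch (01000): 5 nodes
  '1'-branch (100000, 100000011, 1000001100, 1000001111, 1000010, 10000111, 10001, 1001000, 1011, 110100, 1101111, 1111, 111111, 11111101): 40 nodes
Sum: 45

45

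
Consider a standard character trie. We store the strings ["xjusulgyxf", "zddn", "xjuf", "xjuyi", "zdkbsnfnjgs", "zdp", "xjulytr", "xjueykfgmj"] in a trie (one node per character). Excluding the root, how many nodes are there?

Trie structure (* marks end of a word):
(root)
├─ x
│  └─ j
│     └─ u
│        ├─ e
│        │  └─ y
│        │     └─ k
│        │        └─ f
│        │           └─ g
│        │              └─ m
│        │                 └─ j *
│        ├─ f *
│        ├─ l
│        │  └─ y
│        │     └─ t
│        │        └─ r *
│        ├─ s
│        │  └─ u
│        │     └─ l
│        │        └─ g
│        │           └─ y
│        │              └─ x
│        │                 └─ f *
│        └─ y
│           └─ i *
└─ z
   └─ d
      ├─ d
      │  └─ n *
      ├─ k
      │  └─ b
      │     └─ s
      │        └─ n
      │           └─ f
      │              └─ n
      │                 └─ j
      │                    └─ g
      │                       └─ s *
      └─ p *
Counting every labelled node above: 38.

38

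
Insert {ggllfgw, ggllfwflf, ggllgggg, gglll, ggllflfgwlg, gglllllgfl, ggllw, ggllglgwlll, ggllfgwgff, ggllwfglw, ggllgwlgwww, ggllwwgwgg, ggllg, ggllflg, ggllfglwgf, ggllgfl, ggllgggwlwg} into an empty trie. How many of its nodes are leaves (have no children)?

A leaf is a node with no children — equivalently, the end of a word that is not a proper prefix of any other stored word.
Those words: "ggllfglwgf", "ggllfgwgff", "ggllflfgwlg", "ggllflg", "ggllfwflf", "ggllgfl", "ggllgggg", "ggllgggwlwg", "ggllglgwlll", "ggllgwlgwww", "gglllllgfl", "ggllwfglw", "ggllwwgwgg"
Leaf count: 13

13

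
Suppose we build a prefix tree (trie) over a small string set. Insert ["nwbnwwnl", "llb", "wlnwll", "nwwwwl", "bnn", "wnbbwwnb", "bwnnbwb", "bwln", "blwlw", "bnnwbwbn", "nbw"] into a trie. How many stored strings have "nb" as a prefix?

Filter for entries beginning with "nb":
Words under "nb": nbw
Count: 1

1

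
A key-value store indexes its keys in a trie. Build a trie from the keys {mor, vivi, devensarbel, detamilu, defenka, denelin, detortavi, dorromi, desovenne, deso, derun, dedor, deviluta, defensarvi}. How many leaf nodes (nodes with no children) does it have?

13

A leaf is a node with no children — equivalently, the end of a word that is not a proper prefix of any other stored word.
Those words: "dedor", "defenka", "defensarvi", "denelin", "derun", "desovenne", "detamilu", "detortavi", "devensarbel", "deviluta", "dorromi", "mor", "vivi"
Leaf count: 13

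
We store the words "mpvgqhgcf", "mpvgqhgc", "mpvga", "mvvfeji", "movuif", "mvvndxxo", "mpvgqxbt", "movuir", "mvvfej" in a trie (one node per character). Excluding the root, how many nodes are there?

30

For each word, the new-node count is its length minus the longest prefix already in the trie:
  "mpvgqhgcf" → 9 new (m, p, v, g, q, h, g, c, f)
  "mpvgqhgc" → prefix "mpvgqhgc" already present; 0 new (none)
  "mpvga" → prefix "mpvg" already present; 1 new (a)
  "mvvfeji" → prefix "m" already present; 6 new (v, v, f, e, j, i)
  "movuif" → prefix "m" already present; 5 new (o, v, u, i, f)
  "mvvndxxo" → prefix "mvv" already present; 5 new (n, d, x, x, o)
  "mpvgqxbt" → prefix "mpvgq" already present; 3 new (x, b, t)
  "movuir" → prefix "movui" already present; 1 new (r)
  "mvvfej" → prefix "mvvfej" already present; 0 new (none)
Total nodes = 9 + 0 + 1 + 6 + 5 + 5 + 3 + 1 + 0 = 30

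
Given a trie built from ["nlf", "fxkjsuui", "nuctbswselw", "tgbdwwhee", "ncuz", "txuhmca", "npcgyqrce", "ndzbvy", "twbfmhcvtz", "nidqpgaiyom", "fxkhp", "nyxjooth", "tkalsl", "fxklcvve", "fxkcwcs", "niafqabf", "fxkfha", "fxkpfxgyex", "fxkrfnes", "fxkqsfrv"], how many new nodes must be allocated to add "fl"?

1

The longest prefix of "fl" already in the trie is "f" (length 1).
So 2 − 1 = 1 new nodes.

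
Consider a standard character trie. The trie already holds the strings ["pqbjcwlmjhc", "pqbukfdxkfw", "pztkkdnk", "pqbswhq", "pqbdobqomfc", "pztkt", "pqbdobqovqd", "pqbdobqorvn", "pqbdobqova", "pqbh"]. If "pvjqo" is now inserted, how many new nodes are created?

4

The longest prefix of "pvjqo" already in the trie is "p" (length 1).
New nodes needed: |"pvjqo"| − 1 = 5 − 1 = 4.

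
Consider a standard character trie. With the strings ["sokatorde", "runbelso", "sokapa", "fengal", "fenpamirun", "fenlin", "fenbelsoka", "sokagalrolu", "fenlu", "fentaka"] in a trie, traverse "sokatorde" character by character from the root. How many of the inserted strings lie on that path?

1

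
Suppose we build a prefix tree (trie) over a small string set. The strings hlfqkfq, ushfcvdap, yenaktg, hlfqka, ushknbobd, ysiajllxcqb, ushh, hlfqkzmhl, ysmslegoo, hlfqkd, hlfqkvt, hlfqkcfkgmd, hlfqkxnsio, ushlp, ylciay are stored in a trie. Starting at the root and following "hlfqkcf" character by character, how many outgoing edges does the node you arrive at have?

The children of the "hlfqkcf" node are the distinct next characters among strings starting with "hlfqkcf".
Distinct next characters after "hlfqkcf": k.
That node has 1 child edge.

1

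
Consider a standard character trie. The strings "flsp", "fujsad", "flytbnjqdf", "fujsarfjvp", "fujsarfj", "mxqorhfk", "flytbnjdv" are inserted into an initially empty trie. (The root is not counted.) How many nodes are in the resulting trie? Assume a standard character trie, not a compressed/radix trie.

32

Trace insertions, counting only characters that open a new branch:
  "flsp" → 4 new (f, l, s, p)
  "fujsad" → prefix "f" already present; 5 new (u, j, s, a, d)
  "flytbnjqdf" → prefix "fl" already present; 8 new (y, t, b, n, j, q, d, f)
  "fujsarfjvp" → prefix "fujsa" already present; 5 new (r, f, j, v, p)
  "fujsarfj" → prefix "fujsarfj" already present; 0 new (none)
  "mxqorhfk" → 8 new (m, x, q, o, r, h, f, k)
  "flytbnjdv" → prefix "flytbnj" already present; 2 new (d, v)
Total nodes = 4 + 5 + 8 + 5 + 0 + 8 + 2 = 32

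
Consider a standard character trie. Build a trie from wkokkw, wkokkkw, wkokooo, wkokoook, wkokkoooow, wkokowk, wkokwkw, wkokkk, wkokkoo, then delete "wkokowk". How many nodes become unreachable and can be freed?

Walk "wkokowk" from the leaf back toward the root, removing each node that no remaining word uses.
The suffix "wk" (2 nodes) is used only by "wkokowk"; the node for "wkoko" still has the child "o", so pruning stops there.
Nodes removed: 2

2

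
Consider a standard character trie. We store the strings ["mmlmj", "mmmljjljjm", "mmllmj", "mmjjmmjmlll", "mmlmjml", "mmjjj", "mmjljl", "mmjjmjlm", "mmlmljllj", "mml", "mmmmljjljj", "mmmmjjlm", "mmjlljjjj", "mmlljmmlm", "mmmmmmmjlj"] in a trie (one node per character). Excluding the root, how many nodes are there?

66

Insert word by word; a character creates a node only if that edge doesn't already exist:
  "mmlmj" → 5 new (m, m, l, m, j)
  "mmmljjljjm" → prefix "mm" already present; 8 new (m, l, j, j, l, j, j, m)
  "mmllmj" → prefix "mml" already present; 3 new (l, m, j)
  "mmjjmmjmlll" → prefix "mm" already present; 9 new (j, j, m, m, j, m, l, l, l)
  "mmlmjml" → prefix "mmlmj" already present; 2 new (m, l)
  "mmjjj" → prefix "mmjj" already present; 1 new (j)
  "mmjljl" → prefix "mmj" already present; 3 new (l, j, l)
  "mmjjmjlm" → prefix "mmjjm" already present; 3 new (j, l, m)
  "mmlmljllj" → prefix "mmlm" already present; 5 new (l, j, l, l, j)
  "mml" → prefix "mml" already present; 0 new (none)
  "mmmmljjljj" → prefix "mmm" already present; 7 new (m, l, j, j, l, j, j)
  "mmmmjjlm" → prefix "mmmm" already present; 4 new (j, j, l, m)
  "mmjlljjjj" → prefix "mmjl" already present; 5 new (l, j, j, j, j)
  "mmlljmmlm" → prefix "mmll" already present; 5 new (j, m, m, l, m)
  "mmmmmmmjlj" → prefix "mmmm" already present; 6 new (m, m, m, j, l, j)
Total nodes = 5 + 8 + 3 + 9 + 2 + 1 + 3 + 3 + 5 + 0 + 7 + 4 + 5 + 5 + 6 = 66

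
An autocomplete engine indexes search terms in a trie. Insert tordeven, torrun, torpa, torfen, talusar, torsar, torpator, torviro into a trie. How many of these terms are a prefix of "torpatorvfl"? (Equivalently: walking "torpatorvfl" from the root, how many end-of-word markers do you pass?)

Traverse "torpatorvfl" character by character; count nodes along the way that are marked as word ends.
Prefixes of the query that are stored words: "torpa", "torpator"
Count: 2

2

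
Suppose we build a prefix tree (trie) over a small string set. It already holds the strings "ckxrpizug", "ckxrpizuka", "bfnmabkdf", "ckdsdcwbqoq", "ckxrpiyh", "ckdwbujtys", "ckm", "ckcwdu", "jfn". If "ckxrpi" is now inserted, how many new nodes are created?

"ckxrpi" is already a full path in the trie; only an end-marker is added.
No new nodes are needed: 0.

0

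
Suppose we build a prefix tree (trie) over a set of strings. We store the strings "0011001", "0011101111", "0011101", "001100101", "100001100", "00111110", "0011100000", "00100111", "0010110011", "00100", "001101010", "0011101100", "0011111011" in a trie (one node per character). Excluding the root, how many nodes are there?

Trace insertions, counting only characters that open a new branch:
  "0011001" → 7 new (0, 0, 1, 1, 0, 0, 1)
  "0011101111" → prefix "0011" already present; 6 new (1, 0, 1, 1, 1, 1)
  "0011101" → prefix "0011101" already present; 0 new (none)
  "001100101" → prefix "0011001" already present; 2 new (0, 1)
  "100001100" → 9 new (1, 0, 0, 0, 0, 1, 1, 0, 0)
  "00111110" → prefix "00111" already present; 3 new (1, 1, 0)
  "0011100000" → prefix "001110" already present; 4 new (0, 0, 0, 0)
  "00100111" → prefix "001" already present; 5 new (0, 0, 1, 1, 1)
  "0010110011" → prefix "0010" already present; 6 new (1, 1, 0, 0, 1, 1)
  "00100" → prefix "00100" already present; 0 new (none)
  "001101010" → prefix "00110" already present; 4 new (1, 0, 1, 0)
  "0011101100" → prefix "00111011" already present; 2 new (0, 0)
  "0011111011" → prefix "00111110" already present; 2 new (1, 1)
Total nodes = 7 + 6 + 0 + 2 + 9 + 3 + 4 + 5 + 6 + 0 + 4 + 2 + 2 = 50

50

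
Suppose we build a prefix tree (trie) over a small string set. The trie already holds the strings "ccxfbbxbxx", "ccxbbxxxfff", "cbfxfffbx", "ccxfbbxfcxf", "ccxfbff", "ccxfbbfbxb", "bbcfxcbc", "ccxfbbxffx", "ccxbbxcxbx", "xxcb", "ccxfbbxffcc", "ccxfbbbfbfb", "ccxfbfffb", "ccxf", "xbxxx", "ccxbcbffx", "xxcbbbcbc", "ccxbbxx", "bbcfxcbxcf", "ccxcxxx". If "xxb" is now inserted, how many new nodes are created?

1

Walking "xxb" from the root, the first 2 characters ("xx") follow existing edges; "b" is the first miss.
So 3 − 2 = 1 new nodes.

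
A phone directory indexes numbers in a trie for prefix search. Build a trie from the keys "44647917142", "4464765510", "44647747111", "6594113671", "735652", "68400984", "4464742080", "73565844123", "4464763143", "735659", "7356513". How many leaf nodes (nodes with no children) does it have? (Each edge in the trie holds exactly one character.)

A leaf is a node with no children — equivalently, the end of a word that is not a proper prefix of any other stored word.
Those words: "4464742080", "4464763143", "4464765510", "44647747111", "44647917142", "6594113671", "68400984", "7356513", "735652", "73565844123", "735659"
Leaf count: 11

11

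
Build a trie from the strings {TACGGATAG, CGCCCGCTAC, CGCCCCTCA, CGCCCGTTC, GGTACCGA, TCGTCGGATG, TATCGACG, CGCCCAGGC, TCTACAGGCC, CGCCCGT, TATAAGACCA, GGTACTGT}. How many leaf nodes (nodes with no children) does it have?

11

Leaves are exactly the stored words that no other stored word extends.
Those words: "CGCCCAGGC", "CGCCCCTCA", "CGCCCGCTAC", "CGCCCGTTC", "GGTACCGA", "GGTACTGT", "TACGGATAG", "TATAAGACCA", "TATCGACG", "TCGTCGGATG", "TCTACAGGCC"
Leaf count: 11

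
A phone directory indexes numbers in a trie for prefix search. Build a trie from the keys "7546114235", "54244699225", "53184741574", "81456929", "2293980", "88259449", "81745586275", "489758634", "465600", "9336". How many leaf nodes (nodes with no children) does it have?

Leaves are exactly the stored words that no other stored word extends.
Those words: "2293980", "465600", "489758634", "53184741574", "54244699225", "7546114235", "81456929", "81745586275", "88259449", "9336"
Leaf count: 10

10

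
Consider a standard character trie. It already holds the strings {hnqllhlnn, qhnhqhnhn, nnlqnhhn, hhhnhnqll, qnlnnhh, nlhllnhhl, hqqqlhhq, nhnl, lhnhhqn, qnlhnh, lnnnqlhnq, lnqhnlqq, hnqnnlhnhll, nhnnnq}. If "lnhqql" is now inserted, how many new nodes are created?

4

"ln" is already a path in the trie; the remaining "hqql" must be added.
So 6 − 2 = 4 new nodes.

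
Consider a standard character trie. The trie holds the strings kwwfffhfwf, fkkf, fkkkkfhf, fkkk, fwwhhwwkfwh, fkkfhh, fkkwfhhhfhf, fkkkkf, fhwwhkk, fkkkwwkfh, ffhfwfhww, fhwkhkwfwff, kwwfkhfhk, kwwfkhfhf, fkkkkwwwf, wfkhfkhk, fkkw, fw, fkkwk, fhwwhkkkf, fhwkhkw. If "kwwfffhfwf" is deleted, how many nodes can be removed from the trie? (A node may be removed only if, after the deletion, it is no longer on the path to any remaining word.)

6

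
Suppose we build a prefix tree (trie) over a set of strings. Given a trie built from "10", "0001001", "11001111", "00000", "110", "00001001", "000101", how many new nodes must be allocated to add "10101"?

The longest prefix of "10101" already in the trie is "10" (length 2).
New nodes needed: |"10101"| − 2 = 5 − 2 = 3.

3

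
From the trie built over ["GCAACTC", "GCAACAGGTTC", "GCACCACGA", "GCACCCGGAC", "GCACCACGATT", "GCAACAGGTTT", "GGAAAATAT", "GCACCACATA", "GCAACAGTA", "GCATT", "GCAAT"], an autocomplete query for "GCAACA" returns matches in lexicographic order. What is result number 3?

DFS of the "GCAACA" subtree visits, in order: "GCAACAGGTTC", "GCAACAGGTTT", "GCAACAGTA"
Position 3: GCAACAGTA

GCAACAGTA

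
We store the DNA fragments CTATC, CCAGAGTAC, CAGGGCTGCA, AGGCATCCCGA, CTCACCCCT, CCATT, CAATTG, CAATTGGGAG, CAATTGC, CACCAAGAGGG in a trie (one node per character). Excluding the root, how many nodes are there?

Count nodes per top-level branch (shared prefixes stored once):
  'A'-branch (AGGCATCCCGA): 11 nodes
  'C'-branch (CAATTG, CAATTGC, CAATTGGGAG, CACCAAGAGGG, CAGGGCTGCA, CCAGAGTAC, CCATT, CTATC, CTCACCCCT): 49 nodes
Sum: 60

60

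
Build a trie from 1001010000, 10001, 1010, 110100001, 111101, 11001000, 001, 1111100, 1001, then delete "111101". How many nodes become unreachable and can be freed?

2

After clearing the end-marker at "111101", prune upward until reaching a node still needed by another word.
The suffix "01" (2 nodes) is used only by "111101"; the node for "1111" still has the child "1", so pruning stops there.
Nodes removed: 2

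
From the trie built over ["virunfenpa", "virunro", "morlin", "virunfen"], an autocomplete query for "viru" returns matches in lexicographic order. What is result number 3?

Words with prefix "viru", in lexicographic order: "virunfen", "virunfenpa", "virunro"
Position 3: virunro

virunro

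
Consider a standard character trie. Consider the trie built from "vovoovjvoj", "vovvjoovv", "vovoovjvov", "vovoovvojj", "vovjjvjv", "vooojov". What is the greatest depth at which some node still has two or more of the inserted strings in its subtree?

Equivalently: take the maximum, over all pairs, of their longest common prefix length.
e.g. "vovoovjvoj" and "vovoovjvov" share the prefix "vovoovjvo" of length 9; no pair shares a longer one.
Longest shared-prefix length: 9

9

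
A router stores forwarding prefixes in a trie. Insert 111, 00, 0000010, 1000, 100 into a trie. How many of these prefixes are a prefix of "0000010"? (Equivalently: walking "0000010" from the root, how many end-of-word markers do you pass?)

Walk "0000010" from the root; an end-of-word marker is hit whenever a stored word is a prefix of "0000010".
Prefixes of the query that are stored words: "00", "0000010"
Count: 2

2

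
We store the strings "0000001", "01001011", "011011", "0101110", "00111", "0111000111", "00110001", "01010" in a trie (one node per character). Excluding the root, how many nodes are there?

37

Trace insertions, counting only characters that open a new branch:
  "0000001" → 7 new (0, 0, 0, 0, 0, 0, 1)
  "01001011" → prefix "0" already present; 7 new (1, 0, 0, 1, 0, 1, 1)
  "011011" → prefix "01" already present; 4 new (1, 0, 1, 1)
  "0101110" → prefix "010" already present; 4 new (1, 1, 1, 0)
  "00111" → prefix "00" already present; 3 new (1, 1, 1)
  "0111000111" → prefix "011" already present; 7 new (1, 0, 0, 0, 1, 1, 1)
  "00110001" → prefix "0011" already present; 4 new (0, 0, 0, 1)
  "01010" → prefix "0101" already present; 1 new (0)
Total nodes = 7 + 7 + 4 + 4 + 3 + 7 + 4 + 1 = 37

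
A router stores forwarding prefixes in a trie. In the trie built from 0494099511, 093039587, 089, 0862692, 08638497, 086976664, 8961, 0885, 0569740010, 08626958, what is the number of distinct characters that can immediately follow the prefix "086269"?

2

Walk "086269" from the root, arriving at one node.
Distinct next characters after "086269": 2, 5.
That node has 2 child edges.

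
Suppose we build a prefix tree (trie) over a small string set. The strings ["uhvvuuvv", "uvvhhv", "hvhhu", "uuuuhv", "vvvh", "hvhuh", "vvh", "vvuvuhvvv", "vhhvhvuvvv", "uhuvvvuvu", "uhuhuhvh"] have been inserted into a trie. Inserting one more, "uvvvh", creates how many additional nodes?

The longest prefix of "uvvvh" already in the trie is "uvv" (length 3).
So 5 − 3 = 2 new nodes.

2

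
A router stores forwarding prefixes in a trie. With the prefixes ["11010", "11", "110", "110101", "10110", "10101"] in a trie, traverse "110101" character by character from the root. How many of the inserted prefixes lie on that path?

4

Traverse "110101" character by character; count nodes along the way that are marked as word ends.
Prefixes of the query that are stored words: "11", "110", "11010", "110101"
Count: 4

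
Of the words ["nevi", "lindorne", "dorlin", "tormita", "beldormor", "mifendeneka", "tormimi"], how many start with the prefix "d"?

Traverse to the node for "d", then collect every word in that subtree.
Matches: "dorlin"
Count: 1

1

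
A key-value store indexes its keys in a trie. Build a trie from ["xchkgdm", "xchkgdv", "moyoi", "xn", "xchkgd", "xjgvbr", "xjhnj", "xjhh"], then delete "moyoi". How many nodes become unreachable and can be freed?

Walk "moyoi" from the leaf back toward the root, removing each node that no remaining word uses.
No other word shares any prefix with "moyoi", so all 5 of its nodes go.
Nodes removed: 5

5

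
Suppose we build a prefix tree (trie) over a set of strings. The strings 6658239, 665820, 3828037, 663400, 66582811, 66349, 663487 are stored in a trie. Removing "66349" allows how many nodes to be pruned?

Walk "66349" from the leaf back toward the root, removing each node that no remaining word uses.
The suffix "9" (1 node) is used only by "66349"; the node for "6634" still has the child "0", so pruning stops there.
Nodes removed: 1

1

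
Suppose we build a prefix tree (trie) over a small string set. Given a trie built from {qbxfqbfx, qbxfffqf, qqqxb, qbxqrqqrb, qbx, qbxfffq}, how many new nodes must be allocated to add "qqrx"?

2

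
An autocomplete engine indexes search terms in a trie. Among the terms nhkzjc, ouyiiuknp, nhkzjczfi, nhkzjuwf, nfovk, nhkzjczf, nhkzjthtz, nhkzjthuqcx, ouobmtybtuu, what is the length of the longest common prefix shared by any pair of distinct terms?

8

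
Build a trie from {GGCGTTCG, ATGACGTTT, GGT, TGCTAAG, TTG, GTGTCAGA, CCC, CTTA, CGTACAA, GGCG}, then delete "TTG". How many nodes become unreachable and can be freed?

2

Walk "TTG" from the leaf back toward the root, removing each node that no remaining word uses.
The suffix "TG" (2 nodes) is used only by "TTG"; the node for "T" still has the child "G", so pruning stops there.
Nodes removed: 2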